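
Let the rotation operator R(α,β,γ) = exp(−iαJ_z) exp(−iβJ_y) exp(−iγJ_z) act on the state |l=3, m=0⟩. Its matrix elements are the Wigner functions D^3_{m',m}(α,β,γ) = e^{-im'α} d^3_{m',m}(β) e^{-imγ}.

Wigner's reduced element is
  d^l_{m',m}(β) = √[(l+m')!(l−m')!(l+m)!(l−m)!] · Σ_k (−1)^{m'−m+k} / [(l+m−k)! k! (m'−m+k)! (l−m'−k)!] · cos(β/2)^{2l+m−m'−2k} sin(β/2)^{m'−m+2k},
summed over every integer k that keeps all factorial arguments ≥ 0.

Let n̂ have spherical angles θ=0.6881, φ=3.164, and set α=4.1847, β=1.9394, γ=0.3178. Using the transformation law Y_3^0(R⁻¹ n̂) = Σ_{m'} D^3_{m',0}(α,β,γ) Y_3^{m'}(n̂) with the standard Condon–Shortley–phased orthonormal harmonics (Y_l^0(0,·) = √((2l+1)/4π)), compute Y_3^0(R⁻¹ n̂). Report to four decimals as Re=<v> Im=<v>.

Need the full column D^3_{m',0} for m'=−3..3 at α=4.1847, β=1.9394, γ=0.3178.
cos(β/2)=0.565547, sin(β/2)=0.824716
d^3_{-3,0}: single k=3 term ⇒ +0.453769;  D = +0.453734-0.005568i
d^3_{-2,0}: k∈[2..3] ⇒ +0.381105 -0.810431 = -0.429326;  D = +0.211614-0.373551i
d^3_{-1,0}: k∈[1..3] ⇒ +0.165287 -1.054463 +0.747449 = -0.141727;  D = +0.071365+0.122448i
d^3_{0,0}: k∈[0..3] ⇒ +0.032720 -0.626219 +1.331673 -0.314649 = +0.423525;  D = +0.423525+0.000000i
d^3_{1,0}: k∈[0..2] ⇒ -0.165287 +1.054463 -0.747449 = +0.141727;  D = -0.071365+0.122448i
d^3_{2,0}: k∈[0..1] ⇒ +0.381105 -0.810431 = -0.429326;  D = +0.211614+0.373551i
d^3_{3,0}: single k=0 term ⇒ -0.453769;  D = -0.453734-0.005568i
Y_3^{m'}(θ=0.6881,φ=3.164) and Σ D·Y over m':
  (+0.4537-0.0056i)·(-0.1066+0.0072i)  (+0.2116-0.3736i)·(+0.3181-0.0143i)  (+0.0714+0.1224i)·(-0.4070+0.0091i)  (+0.4235+0.0000i)·(-0.0048+0.0000i)  (-0.0714+0.1224i)·(+0.4070+0.0091i)  (+0.2116+0.3736i)·(+0.3181+0.0143i)  (-0.4537-0.0056i)·(+0.1066+0.0072i)
Y_3^0(R⁻¹ n̂) = -0.035062+0.000000i

Re=-0.0351 Im=0.0000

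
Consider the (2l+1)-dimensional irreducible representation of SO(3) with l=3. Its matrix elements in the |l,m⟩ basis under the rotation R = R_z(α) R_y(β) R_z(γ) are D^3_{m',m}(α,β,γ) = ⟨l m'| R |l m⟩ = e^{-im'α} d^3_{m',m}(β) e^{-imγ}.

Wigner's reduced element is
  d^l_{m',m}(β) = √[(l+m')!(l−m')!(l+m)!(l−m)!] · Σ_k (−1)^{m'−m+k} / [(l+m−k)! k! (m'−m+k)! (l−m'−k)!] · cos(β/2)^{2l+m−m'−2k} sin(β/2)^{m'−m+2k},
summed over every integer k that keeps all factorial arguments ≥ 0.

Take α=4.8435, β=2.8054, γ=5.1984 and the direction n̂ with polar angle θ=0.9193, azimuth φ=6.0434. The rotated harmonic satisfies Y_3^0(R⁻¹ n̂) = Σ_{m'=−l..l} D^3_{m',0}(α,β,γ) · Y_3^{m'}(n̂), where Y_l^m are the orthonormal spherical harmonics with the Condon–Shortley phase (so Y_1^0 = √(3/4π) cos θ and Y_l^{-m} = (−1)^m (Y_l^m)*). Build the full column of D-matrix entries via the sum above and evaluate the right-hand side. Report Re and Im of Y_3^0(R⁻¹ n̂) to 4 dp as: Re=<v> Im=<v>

Re=0.3315 Im=0.0000

Need the full column D^3_{m',0} for m'=−3..3 at α=4.8435, β=2.8054, γ=5.1984.
cos(β/2)=0.167306, sin(β/2)=0.985905
d^3_{-3,0}: single k=3 term ⇒ +0.020070;  D = -0.007692+0.018538i
d^3_{-2,0}: k∈[2..3] ⇒ +0.004171 -0.144852 = -0.140680;  D = +0.135871+0.036468i
d^3_{-1,0}: k∈[1..3] ⇒ +0.000448 -0.046639 +0.539855 = +0.493664;  D = +0.064539-0.489427i
d^3_{0,0}: k∈[0..3] ⇒ +0.000022 -0.006854 +0.238015 -0.918355 = -0.687172;  D = -0.687172+0.000000i
d^3_{1,0}: k∈[0..2] ⇒ -0.000448 +0.046639 -0.539855 = -0.493664;  D = -0.064539-0.489427i
d^3_{2,0}: k∈[0..1] ⇒ +0.004171 -0.144852 = -0.140680;  D = +0.135871-0.036468i
d^3_{3,0}: single k=0 term ⇒ -0.020070;  D = +0.007692+0.018538i
Y_3^{m'}(θ=0.9193,φ=6.0434) and Σ D·Y over m':
  (-0.0077+0.0185i)·(+0.1578+0.1382i)  (+0.1359+0.0365i)·(+0.3476+0.1808i)  (+0.0645-0.4894i)·(+0.2093+0.0512i)  (-0.6872+0.0000i)·(-0.2628+0.0000i)  (-0.0645-0.4894i)·(-0.2093+0.0512i)  (+0.1359-0.0365i)·(+0.3476-0.1808i)  (+0.0077+0.0185i)·(-0.1578+0.1382i)
Y_3^0(R⁻¹ n̂) = +0.331454-0.000000i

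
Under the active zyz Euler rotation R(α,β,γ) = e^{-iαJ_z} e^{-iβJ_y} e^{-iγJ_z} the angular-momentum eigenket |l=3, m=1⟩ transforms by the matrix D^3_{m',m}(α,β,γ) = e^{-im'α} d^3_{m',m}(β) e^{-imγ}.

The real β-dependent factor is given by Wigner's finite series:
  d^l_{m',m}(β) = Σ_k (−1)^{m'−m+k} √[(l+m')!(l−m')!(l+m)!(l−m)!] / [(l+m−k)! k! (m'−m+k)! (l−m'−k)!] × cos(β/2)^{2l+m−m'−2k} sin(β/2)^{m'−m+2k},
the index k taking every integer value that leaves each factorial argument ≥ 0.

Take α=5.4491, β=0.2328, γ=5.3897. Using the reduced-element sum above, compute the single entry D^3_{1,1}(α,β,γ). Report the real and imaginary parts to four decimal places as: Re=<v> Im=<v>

Split into d^3_{1,1}(β=0.2328) × two z-phases.
c=cos(0.2328/2)=0.993233, s=sin(0.2328/2)=0.116137; N=√[24·2·24·2]=48.000000
k: max(0,(1)−(1))=0 … min(3+(1),3−(1))=2
  k=0: (−1)^0·48.0000/(48)·0.9932^6·0.1161^0 = +0.960080
  k=1: (−1)^1·48.0000/(6)·0.9932^4·0.1161^2 = -0.105012
  k=2: (−1)^2·48.0000/(8)·0.9932^2·0.1161^4 = +0.001077
d^3_{1,1}(0.2328) = +0.960080 -0.105012 +0.001077 = +0.856145
D = (+0.671855+0.740682i)·(+0.856145)·(+0.626700+0.779261i) = -0.133672+0.845645i

Re=-0.1337 Im=0.8456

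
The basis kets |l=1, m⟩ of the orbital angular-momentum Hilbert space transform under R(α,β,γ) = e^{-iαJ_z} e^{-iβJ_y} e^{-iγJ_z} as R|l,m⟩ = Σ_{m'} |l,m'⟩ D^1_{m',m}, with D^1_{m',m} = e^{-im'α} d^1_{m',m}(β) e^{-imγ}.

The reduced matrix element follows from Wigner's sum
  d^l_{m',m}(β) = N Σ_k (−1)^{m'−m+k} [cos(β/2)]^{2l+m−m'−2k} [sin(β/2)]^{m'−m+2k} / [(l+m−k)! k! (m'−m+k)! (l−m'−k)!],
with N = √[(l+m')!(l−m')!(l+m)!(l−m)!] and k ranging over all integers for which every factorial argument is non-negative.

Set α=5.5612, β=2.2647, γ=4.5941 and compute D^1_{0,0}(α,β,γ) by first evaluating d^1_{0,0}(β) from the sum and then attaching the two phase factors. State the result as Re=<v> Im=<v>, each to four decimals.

First d^1_{0,0}(β=2.2647), then the phase factors e^{-i(0)α} and e^{-i(0)γ}:
Half-angle: c=0.424533, s=0.905412. N=√(1·1·1·1)=1.000000
Admissible k: 0..1 (factorial args all ≥0)
  k=0: (−1)^0·1.0000/(1)·0.4245^2·0.9054^0 = +0.180228
  k=1: (−1)^1·1.0000/(1)·0.4245^0·0.9054^2 = -0.819772
d^1_{0,0}(2.2647) = +0.180228 -0.819772 = -0.639543
Attach z-rotation phases: D = e^{-i(0)(5.5612)}·(-0.639543)·e^{-i(0)(4.5941)} = -0.639543+0.000000i

Re=-0.6395 Im=0.0000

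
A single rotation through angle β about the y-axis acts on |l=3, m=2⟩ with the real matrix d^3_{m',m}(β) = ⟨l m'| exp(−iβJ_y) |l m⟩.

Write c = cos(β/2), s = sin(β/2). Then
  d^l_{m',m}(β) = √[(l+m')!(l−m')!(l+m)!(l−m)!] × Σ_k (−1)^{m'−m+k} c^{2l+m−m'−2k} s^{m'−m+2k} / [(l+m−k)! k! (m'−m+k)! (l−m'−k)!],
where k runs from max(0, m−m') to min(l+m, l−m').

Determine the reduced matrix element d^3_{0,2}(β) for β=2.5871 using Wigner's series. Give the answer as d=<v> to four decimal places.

d^3_{0,2}(β=2.5871) via Wigner's sum:
With c≡cos(β/2)=0.273708 and s≡sin(β/2)=0.961813, N=[6·6·120·1]^{1/2}=65.726707
k∈{2,3} keeps every argument non-negative
  k=2: (−1)^0·65.7267/(12)·0.2737^4·0.9618^2 = +0.028438
  k=3: (−1)^1·65.7267/(12)·0.2737^2·0.9618^4 = -0.351155
d^3_{0,2}(2.5871) = +0.028438 -0.351155 = -0.322717

d=-0.3227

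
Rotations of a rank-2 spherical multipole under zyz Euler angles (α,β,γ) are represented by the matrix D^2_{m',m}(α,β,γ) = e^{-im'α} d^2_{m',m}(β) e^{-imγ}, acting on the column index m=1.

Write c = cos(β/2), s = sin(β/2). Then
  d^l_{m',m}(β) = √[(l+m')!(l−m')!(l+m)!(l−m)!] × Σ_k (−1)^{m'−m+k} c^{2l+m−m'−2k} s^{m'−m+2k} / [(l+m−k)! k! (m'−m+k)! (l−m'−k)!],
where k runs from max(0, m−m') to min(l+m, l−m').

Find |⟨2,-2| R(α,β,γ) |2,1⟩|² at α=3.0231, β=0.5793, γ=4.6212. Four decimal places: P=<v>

P=0.0020

First d^2_{-2,1}(β=0.5793), then the phase factors e^{-i(-2)α} and e^{-i(1)γ}:
Half-angle: c=0.958344, s=0.285617. N=√(1·24·6·1)=12.000000
Admissible k: 3..3 (factorial args all ≥0)
  k=3: (−1)^0·12.0000/(6)·0.9583^1·0.2856^3 = +0.044658
d^2_{-2,1}(0.5793) = +0.044658
|D^2_{-2,1}|² = |d^2_{-2,1}(β)|² = (+0.044658)² = 0.001994 (the z-rotation phases have unit modulus)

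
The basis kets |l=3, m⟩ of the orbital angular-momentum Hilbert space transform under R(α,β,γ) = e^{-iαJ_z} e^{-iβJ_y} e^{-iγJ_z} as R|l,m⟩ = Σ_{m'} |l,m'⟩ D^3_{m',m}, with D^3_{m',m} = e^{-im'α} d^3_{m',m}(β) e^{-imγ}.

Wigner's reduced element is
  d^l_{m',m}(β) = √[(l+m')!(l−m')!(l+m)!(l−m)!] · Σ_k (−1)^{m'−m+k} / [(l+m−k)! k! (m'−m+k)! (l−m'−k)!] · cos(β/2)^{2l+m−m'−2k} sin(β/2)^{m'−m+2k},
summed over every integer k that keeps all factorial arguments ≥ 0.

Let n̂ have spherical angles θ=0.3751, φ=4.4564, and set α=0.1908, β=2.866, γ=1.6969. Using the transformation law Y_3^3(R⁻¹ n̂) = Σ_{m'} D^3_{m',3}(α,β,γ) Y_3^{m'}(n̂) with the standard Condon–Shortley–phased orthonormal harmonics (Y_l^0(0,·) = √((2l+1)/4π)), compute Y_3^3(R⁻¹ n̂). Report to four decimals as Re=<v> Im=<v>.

Need the full column D^3_{m',3} for m'=−3..3 at α=0.1908, β=2.866, γ=1.6969.
cos(β/2)=0.137361, sin(β/2)=0.990521
d^3_{-3,3}: single k=6 term ⇒ +0.944457;  D = -0.182160+0.926724i
d^3_{-2,3}: single k=5 term ⇒ +0.320816;  D = -0.001055+0.320815i
d^3_{-1,3}: single k=4 term ⇒ +0.070344;  D = +0.013113+0.069111i
d^3_{0,3}: single k=3 term ⇒ +0.011264;  D = +0.004160+0.010468i
d^3_{1,3}: single k=2 term ⇒ +0.001353;  D = +0.000729+0.001140i
d^3_{2,3}: single k=1 term ⇒ +0.000119;  D = +0.000082+0.000086i
d^3_{3,3}: single k=0 term ⇒ +0.000007;  D = +0.000005+0.000004i
Y_3^{m'}(θ=0.3751,φ=4.4564) and Σ D·Y over m':
  (-0.1822+0.9267i)·(+0.0143-0.0148i)  (-0.0011+0.3208i)·(-0.1113-0.0625i)  (+0.0131+0.0691i)·(-0.0998+0.3813i)  (+0.0042+0.0105i)·(+0.4614+0.0000i)  (+0.0007+0.0011i)·(+0.0998+0.3813i)  (+0.0001+0.0001i)·(-0.1113+0.0625i)  (+0.0000+0.0000i)·(-0.0143-0.0148i)
Y_3^3(R⁻¹ n̂) = +0.005141-0.016415i

Re=0.0051 Im=-0.0164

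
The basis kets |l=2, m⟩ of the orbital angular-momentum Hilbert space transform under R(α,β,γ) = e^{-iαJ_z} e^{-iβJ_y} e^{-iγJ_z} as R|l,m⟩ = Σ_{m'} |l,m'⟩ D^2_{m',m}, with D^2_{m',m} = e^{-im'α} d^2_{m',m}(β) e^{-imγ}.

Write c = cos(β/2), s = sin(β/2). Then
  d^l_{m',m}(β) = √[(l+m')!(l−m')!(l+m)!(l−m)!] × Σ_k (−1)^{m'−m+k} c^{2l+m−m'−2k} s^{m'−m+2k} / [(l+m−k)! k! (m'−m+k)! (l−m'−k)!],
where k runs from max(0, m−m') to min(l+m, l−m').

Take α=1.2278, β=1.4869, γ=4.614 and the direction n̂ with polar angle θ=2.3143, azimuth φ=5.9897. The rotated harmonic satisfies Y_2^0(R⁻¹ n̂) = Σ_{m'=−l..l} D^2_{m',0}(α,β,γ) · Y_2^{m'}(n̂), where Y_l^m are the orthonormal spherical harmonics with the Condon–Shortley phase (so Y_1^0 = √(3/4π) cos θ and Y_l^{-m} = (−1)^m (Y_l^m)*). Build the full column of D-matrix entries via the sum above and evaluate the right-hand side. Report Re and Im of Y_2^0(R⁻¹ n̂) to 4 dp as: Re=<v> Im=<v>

Need the full column D^2_{m',0} for m'=−2..2 at α=1.2278, β=1.4869, γ=4.614.
cos(β/2)=0.736138, sin(β/2)=0.676832
d^2_{-2,0}: single k=2 term ⇒ +0.608072;  D = -0.470521+0.385178i
d^2_{-1,0}: k∈[1..2] ⇒ +0.661354 -0.559084 = +0.102270;  D = +0.034395+0.096313i
d^2_{0,0}: k∈[0..2] ⇒ +0.293654 -0.992978 +0.209857 = -0.489467;  D = -0.489467+0.000000i
d^2_{1,0}: k∈[0..1] ⇒ -0.661354 +0.559084 = -0.102270;  D = -0.034395+0.096313i
d^2_{2,0}: single k=0 term ⇒ +0.608072;  D = -0.470521-0.385178i
Y_2^{m'}(θ=2.3143,φ=5.9897) and Σ D·Y over m':
  (-0.4705+0.3852i)·(+0.1743+0.1159i)  (+0.0344+0.0963i)·(-0.3685-0.1114i)  (-0.4895+0.0000i)·(+0.1181+0.0000i)  (-0.0344+0.0963i)·(+0.3685-0.1114i)  (-0.4705-0.3852i)·(+0.1743-0.1159i)
Y_2^0(R⁻¹ n̂) = -0.314997+0.000000i

Re=-0.3150 Im=0.0000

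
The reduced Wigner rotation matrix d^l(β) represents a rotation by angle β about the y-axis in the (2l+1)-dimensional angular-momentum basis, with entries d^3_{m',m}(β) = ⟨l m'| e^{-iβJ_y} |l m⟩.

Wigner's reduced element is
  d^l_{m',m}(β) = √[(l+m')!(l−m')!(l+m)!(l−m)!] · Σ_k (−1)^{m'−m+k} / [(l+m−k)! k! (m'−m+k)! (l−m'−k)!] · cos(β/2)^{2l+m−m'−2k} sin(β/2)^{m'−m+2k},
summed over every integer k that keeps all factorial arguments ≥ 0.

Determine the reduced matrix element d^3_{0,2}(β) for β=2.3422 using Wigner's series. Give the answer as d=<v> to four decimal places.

d^3_{0,2}(β=2.3422) via Wigner's sum:
c=cos(2.3422/2)=0.389139, s=sin(2.3422/2)=0.921179; N=√[6·6·120·1]=65.726707
k∈{2,3} keeps every argument non-negative
  k=2: (−1)^0·65.7267/(12)·0.3891^4·0.9212^2 = +0.106578
  k=3: (−1)^1·65.7267/(12)·0.3891^2·0.9212^4 = -0.597236
d^3_{0,2}(2.3422) = +0.106578 -0.597236 = -0.490658

d=-0.4907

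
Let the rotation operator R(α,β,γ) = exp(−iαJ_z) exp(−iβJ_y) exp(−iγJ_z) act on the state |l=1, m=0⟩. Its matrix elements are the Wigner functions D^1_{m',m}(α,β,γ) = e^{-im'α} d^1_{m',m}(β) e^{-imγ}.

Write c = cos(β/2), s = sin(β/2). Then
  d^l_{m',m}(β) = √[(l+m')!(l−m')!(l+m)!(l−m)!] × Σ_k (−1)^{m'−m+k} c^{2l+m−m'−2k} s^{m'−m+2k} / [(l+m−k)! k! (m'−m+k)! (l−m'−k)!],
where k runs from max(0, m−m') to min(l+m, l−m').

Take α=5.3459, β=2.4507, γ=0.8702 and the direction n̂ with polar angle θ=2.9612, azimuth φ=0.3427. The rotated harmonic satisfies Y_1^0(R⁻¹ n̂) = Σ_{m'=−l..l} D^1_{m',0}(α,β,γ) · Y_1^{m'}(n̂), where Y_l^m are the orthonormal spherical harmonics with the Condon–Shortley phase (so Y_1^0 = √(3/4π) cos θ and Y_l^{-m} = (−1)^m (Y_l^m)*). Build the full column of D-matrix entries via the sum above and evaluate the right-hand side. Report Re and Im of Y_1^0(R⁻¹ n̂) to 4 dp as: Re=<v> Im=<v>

Need the full column D^1_{m',0} for m'=−1..1 at α=5.3459, β=2.4507, γ=0.8702.
cos(β/2)=0.338617, sin(β/2)=0.940924
d^1_{-1,0}: single k=1 term ⇒ +0.450586;  D = +0.266737-0.363152i
d^1_{0,0}: k∈[0..1] ⇒ +0.114661 -0.885339 = -0.770678;  D = -0.770678+0.000000i
d^1_{1,0}: single k=0 term ⇒ -0.450586;  D = -0.266737-0.363152i
Y_1^{m'}(θ=2.9612,φ=0.3427) and Σ D·Y over m':
  (+0.2667-0.3632i)·(+0.0584-0.0208i)  (-0.7707+0.0000i)·(-0.4807+0.0000i)  (-0.2667-0.3632i)·(-0.0584-0.0208i)
Y_1^0(R⁻¹ n̂) = +0.386462+0.000000i

Re=0.3865 Im=0.0000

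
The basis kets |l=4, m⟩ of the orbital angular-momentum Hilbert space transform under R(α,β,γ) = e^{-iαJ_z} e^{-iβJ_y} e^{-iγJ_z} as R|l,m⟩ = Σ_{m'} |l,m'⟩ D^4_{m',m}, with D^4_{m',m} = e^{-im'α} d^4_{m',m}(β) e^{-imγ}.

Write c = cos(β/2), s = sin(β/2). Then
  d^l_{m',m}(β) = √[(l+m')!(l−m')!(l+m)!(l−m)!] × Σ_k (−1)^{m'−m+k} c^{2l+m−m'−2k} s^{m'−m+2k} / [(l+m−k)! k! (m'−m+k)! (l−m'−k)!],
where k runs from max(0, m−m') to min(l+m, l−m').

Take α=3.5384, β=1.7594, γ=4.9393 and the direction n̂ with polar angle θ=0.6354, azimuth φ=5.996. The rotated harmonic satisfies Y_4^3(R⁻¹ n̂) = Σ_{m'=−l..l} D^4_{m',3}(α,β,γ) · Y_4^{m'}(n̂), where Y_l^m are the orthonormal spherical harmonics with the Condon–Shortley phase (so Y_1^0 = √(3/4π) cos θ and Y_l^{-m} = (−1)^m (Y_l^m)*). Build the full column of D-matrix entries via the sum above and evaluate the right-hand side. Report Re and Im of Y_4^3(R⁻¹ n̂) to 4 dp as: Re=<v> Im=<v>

Need the full column D^4_{m',3} for m'=−4..4 at α=3.5384, β=1.7594, γ=4.9393.
cos(β/2)=0.637382, sin(β/2)=0.770548
d^4_{-4,3}: single k=7 term ⇒ +0.290765;  D = +0.228933-0.179259i
d^4_{-3,3}: k∈[6..7] ⇒ +0.595244 -0.124279 = +0.470966;  D = -0.229787+0.411104i
d^4_{-2,3}: k∈[5..6] ⇒ +0.789556 -0.384646 = +0.404911;  D = +0.045610-0.402334i
d^4_{-1,3}: k∈[4..5] ⇒ +0.769692 -0.674944 = +0.094749;  D = +0.026542+0.090955i
d^4_{0,3}: k∈[3..4] ⇒ +0.569459 -0.832265 = -0.262806;  D = +0.165400+0.204229i
d^4_{1,3}: k∈[2..3] ⇒ +0.315987 -0.769692 = -0.453705;  D = -0.399622-0.214828i
d^4_{2,3}: k∈[1..2] ⇒ +0.123215 -0.540237 = -0.417022;  D = +0.415083+0.040159i
d^4_{3,3}: k∈[0..1] ⇒ +0.027240 -0.278675 = -0.251435;  D = -0.240178+0.074390i
d^4_{4,3}: single k=0 term ⇒ -0.093142;  D = +0.071409-0.059801i
Y_4^{m'}(θ=0.6354,φ=5.996) and Σ D·Y over m':
  (+0.2289-0.1793i)·(+0.0225+0.0501i)  (-0.2298+0.4111i)·(+0.1372+0.1598i)  (+0.0456-0.4023i)·(+0.3496+0.2263i)  (+0.0265+0.0910i)·(+0.3325+0.0982i)  (+0.1654+0.2042i)·(-0.1848+0.0000i)  (-0.3996-0.2148i)·(-0.3325+0.0982i)  (+0.4151+0.0402i)·(+0.3496-0.2263i)  (-0.2402+0.0744i)·(-0.1372+0.1598i)  (+0.0714-0.0598i)·(+0.0225-0.0501i)
Y_4^3(R⁻¹ n̂) = +0.321073-0.209344i

Re=0.3211 Im=-0.2093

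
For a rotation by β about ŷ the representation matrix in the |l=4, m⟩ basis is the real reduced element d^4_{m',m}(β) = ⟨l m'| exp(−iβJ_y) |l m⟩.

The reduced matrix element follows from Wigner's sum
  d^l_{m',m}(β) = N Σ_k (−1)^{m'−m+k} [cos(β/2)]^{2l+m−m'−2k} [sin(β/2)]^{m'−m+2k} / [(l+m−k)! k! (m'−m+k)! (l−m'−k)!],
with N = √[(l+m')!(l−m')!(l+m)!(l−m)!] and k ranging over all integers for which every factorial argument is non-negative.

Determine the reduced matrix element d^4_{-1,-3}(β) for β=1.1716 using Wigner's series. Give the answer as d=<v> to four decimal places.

d=0.2163

d^4_{-1,-3}(β=1.1716) via Wigner's sum:
With c≡cos(β/2)=0.833270 and s≡sin(β/2)=0.552866, N=[6·120·1·5040]^{1/2}=1904.940944
k∈{0,1} keeps every argument non-negative
  k=0: (−1)^2·1904.9409/(240)·0.8333^6·0.5529^2 = +0.812129
  k=1: (−1)^3·1904.9409/(144)·0.8333^4·0.5529^4 = -0.595857
d^4_{-1,-3}(1.1716) = +0.812129 -0.595857 = +0.216272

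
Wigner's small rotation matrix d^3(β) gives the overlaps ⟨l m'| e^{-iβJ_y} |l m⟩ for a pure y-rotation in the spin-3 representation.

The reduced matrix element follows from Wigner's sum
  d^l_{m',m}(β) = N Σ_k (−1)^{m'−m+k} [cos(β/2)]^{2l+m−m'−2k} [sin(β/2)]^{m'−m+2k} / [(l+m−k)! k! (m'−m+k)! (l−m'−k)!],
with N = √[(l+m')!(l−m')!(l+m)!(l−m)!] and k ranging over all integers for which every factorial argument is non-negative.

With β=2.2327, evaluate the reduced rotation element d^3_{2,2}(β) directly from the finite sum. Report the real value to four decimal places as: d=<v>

d^3_{2,2}(β=2.2327) via Wigner's sum:
Half-angle: c=0.438965, s=0.898504. N=√(120·1·120·1)=120.000000
k: max(0,(2)−(2))=0 … min(3+(2),3−(2))=1
  k=0: (−1)^0·120.0000/(120)·0.4390^6·0.8985^0 = +0.007154
  k=1: (−1)^1·120.0000/(24)·0.4390^4·0.8985^2 = -0.149875
d^3_{2,2}(2.2327) = +0.007154 -0.149875 = -0.142721

d=-0.1427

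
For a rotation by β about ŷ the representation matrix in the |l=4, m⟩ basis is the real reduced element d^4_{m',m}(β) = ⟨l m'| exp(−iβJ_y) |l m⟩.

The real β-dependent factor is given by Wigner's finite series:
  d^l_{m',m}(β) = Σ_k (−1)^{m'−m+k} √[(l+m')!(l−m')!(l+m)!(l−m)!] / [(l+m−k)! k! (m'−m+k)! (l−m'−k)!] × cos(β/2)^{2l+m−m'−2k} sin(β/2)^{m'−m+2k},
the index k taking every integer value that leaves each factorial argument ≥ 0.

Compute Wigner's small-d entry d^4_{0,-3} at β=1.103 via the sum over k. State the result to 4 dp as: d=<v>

d^4_{0,-3}(β=1.103) via Wigner's sum:
Half-angle: c=0.851740, s=0.523965. N=√(24·24·1·5040)=1703.830978
k∈{0,1} keeps every argument non-negative
  k=0: (−1)^3·1703.8310/(144)·0.8517^5·0.5240^3 = -0.762967
  k=1: (−1)^4·1703.8310/(144)·0.8517^3·0.5240^5 = +0.288734
d^4_{0,-3}(1.103) = -0.762967 +0.288734 = -0.474234

d=-0.4742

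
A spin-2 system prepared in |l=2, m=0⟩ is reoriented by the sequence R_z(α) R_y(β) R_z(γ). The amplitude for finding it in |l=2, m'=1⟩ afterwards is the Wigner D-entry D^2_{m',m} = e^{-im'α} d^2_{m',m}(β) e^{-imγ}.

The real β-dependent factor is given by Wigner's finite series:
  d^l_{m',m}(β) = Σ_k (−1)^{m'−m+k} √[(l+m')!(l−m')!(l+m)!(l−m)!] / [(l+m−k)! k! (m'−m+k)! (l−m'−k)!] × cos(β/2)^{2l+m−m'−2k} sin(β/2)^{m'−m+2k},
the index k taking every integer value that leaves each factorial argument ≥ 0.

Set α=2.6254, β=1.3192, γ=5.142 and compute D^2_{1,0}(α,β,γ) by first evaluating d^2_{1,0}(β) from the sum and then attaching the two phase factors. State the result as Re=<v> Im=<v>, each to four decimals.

First d^2_{1,0}(β=1.3192), then the phase factors e^{-i(1)α} and e^{-i(0)γ}:
With c≡cos(β/2)=0.790237 and s≡sin(β/2)=0.612801, N=[6·1·2·2]^{1/2}=4.898979
k: max(0,(0)−(1))=0 … min(2+(0),2−(1))=1
  k=0: (−1)^1·4.8990/(2)·0.7902^3·0.6128^1 = -0.740743
  k=1: (−1)^2·4.8990/(2)·0.7902^1·0.6128^3 = +0.445442
d^2_{1,0}(1.3192) = -0.740743 +0.445442 = -0.295301
Attach z-rotation phases: D = e^{-i(1)(2.6254)}·(-0.295301)·e^{-i(0)(5.142)} = +0.256825+0.145753i

Re=0.2568 Im=0.1458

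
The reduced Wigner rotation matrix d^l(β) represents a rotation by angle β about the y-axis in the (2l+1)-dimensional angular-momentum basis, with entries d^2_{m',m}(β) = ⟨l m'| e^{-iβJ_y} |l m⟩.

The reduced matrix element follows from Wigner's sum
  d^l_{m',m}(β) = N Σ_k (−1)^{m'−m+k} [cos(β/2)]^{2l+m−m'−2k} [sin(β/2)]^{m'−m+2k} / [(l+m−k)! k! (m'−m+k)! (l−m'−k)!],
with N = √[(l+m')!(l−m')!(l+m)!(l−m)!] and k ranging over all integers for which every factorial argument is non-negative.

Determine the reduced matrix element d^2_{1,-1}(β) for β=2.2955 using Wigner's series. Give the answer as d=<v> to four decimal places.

d^2_{1,-1}(β=2.2955) via Wigner's sum:
c=cos(2.2955/2)=0.410540, s=sin(2.2955/2)=0.911843; N=√[6·1·1·6]=6.000000
k: max(0,(-1)−(1))=0 … min(2+(-1),2−(1))=1
  k=0: (−1)^2·6.0000/(2)·0.4105^2·0.9118^2 = +0.420409
  k=1: (−1)^3·6.0000/(6)·0.4105^0·0.9118^4 = -0.691320
d^2_{1,-1}(2.2955) = +0.420409 -0.691320 = -0.270911

d=-0.2709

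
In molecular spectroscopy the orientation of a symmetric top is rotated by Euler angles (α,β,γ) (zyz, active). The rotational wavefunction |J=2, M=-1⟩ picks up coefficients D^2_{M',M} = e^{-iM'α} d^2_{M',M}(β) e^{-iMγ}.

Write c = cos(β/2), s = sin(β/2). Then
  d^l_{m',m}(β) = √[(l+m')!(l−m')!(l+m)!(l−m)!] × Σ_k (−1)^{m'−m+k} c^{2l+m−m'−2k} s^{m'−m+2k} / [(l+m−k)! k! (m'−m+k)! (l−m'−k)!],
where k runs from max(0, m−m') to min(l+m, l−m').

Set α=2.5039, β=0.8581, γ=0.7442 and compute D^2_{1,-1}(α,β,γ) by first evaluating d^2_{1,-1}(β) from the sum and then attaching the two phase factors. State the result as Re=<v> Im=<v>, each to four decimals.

Re=-0.0750 Im=-0.3923

First d^2_{1,-1}(β=0.8581), then the phase factors e^{-i(1)α} and e^{-i(-1)γ}:
c=cos(0.8581/2)=0.909361, s=sin(0.8581/2)=0.416007; N=√[6·1·1·6]=6.000000
k∈{0,1} keeps every argument non-negative
  k=0: (−1)^2·6.0000/(2)·0.9094^2·0.4160^2 = +0.429334
  k=1: (−1)^3·6.0000/(6)·0.9094^0·0.4160^4 = -0.029950
d^2_{1,-1}(0.8581) = +0.429334 -0.029950 = +0.399384
Attach z-rotation phases: D = e^{-i(1)(2.5039)}·(+0.399384)·e^{-i(-1)(0.7442)} = -0.074997-0.392279i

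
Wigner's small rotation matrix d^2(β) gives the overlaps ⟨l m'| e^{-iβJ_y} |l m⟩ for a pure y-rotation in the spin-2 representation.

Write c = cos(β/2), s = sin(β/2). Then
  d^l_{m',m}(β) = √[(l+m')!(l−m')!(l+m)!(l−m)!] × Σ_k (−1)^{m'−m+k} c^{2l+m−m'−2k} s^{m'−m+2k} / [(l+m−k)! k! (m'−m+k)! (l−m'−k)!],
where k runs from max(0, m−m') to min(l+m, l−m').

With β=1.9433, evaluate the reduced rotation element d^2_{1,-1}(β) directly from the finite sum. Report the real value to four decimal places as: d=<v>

d=0.1856

d^2_{1,-1}(β=1.9433) via Wigner's sum:
c=cos(1.9433/2)=0.563938, s=sin(1.9433/2)=0.825817; N=√[6·1·1·6]=6.000000
k: max(0,(-1)−(1))=0 … min(2+(-1),2−(1))=1
  k=0: (−1)^2·6.0000/(2)·0.5639^2·0.8258^2 = +0.650656
  k=1: (−1)^3·6.0000/(6)·0.5639^0·0.8258^4 = -0.465089
d^2_{1,-1}(1.9433) = +0.650656 -0.465089 = +0.185567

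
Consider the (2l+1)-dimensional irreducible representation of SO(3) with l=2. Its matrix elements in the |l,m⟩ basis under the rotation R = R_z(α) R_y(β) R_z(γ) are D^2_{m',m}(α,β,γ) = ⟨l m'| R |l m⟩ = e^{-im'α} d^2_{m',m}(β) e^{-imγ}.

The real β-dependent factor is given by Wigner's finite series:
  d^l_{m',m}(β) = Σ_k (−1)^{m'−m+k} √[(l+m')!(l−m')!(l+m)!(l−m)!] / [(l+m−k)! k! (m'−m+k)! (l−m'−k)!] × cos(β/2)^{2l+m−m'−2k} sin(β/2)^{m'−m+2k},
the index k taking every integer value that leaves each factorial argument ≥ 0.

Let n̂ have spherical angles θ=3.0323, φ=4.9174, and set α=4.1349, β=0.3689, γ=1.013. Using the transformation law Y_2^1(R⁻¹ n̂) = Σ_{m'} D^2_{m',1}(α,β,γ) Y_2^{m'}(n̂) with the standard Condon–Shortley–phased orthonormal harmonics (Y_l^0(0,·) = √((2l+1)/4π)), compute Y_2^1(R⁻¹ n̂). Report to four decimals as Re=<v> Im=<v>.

Need the full column D^2_{m',1} for m'=−2..2 at α=4.1349, β=0.3689, γ=1.013.
cos(β/2)=0.983037, sin(β/2)=0.183406
d^2_{-2,1}: single k=3 term ⇒ +0.012129;  D = +0.006821+0.010030i
d^2_{-1,1}: k∈[2..3] ⇒ +0.097519 -0.001131 = +0.096387;  D = -0.096368+0.001898i
d^2_{0,1}: k∈[1..2] ⇒ +0.426775 -0.014855 = +0.411919;  D = +0.218036-0.349482i
d^2_{1,1}: k∈[0..1] ⇒ +0.933856 -0.097519 = +0.836337;  D = +0.352829+0.758269i
d^2_{2,1}: single k=0 term ⇒ -0.348460;  D = +0.344954+0.049308i
Y_2^{m'}(θ=3.0323,φ=4.9174) and Σ D·Y over m':
  (+0.0068+0.0100i)·(-0.0042+0.0018i)  (-0.0964+0.0019i)·(-0.0171-0.0820i)  (+0.2180-0.3495i)·(+0.6195+0.0000i)  (+0.3528+0.7583i)·(+0.0171-0.0820i)  (+0.3450+0.0493i)·(-0.0042-0.0018i)
Y_2^1(R⁻¹ n̂) = +0.203669-0.225517i

Re=0.2037 Im=-0.2255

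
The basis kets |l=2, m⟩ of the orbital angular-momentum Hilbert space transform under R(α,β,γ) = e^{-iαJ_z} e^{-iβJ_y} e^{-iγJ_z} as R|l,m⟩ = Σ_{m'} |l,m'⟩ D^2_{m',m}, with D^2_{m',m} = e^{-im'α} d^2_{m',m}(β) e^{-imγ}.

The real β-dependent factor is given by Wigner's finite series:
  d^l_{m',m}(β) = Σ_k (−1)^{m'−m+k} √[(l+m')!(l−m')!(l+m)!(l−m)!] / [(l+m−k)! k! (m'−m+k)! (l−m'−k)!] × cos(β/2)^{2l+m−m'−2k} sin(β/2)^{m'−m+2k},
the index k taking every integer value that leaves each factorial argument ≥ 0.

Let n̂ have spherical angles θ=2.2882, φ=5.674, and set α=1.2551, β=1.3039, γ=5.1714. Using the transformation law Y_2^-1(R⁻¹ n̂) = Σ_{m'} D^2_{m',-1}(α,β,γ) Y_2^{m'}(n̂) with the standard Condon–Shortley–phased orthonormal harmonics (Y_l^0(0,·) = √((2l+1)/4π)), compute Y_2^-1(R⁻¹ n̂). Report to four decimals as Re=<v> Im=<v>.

Re=-0.2674 Im=0.0585

Need the full column D^2_{m',-1} for m'=−2..2 at α=1.2551, β=1.3039, γ=5.1714.
cos(β/2)=0.794902, sin(β/2)=0.606738
d^2_{-2,-1}: single k=1 term ⇒ +0.609498;  D = +0.104547+0.600464i
d^2_{-1,-1}: k∈[0..1] ⇒ +0.399259 -0.697831 = -0.298572;  D = -0.295511-0.042643i
d^2_{0,-1}: k∈[0..1] ⇒ -0.746479 +0.434903 = -0.311576;  D = -0.138048+0.279325i
d^2_{1,-1}: k∈[0..1] ⇒ +0.697831 -0.135520 = +0.562311;  D = -0.401842-0.393341i
d^2_{2,-1}: single k=0 term ⇒ -0.355097;  D = +0.314904-0.164100i
Y_2^{m'}(θ=2.2882,φ=5.674) and Σ D·Y over m':
  (+0.1045+0.6005i)·(+0.0757+0.2058i)  (-0.2955-0.0426i)·(-0.3139-0.2190i)  (-0.1380+0.2793i)·(+0.0936+0.0000i)  (-0.4018-0.3933i)·(+0.3139-0.2190i)  (+0.3149-0.1641i)·(+0.0757-0.2058i)
Y_2^-1(R⁻¹ n̂) = -0.267388+0.058507i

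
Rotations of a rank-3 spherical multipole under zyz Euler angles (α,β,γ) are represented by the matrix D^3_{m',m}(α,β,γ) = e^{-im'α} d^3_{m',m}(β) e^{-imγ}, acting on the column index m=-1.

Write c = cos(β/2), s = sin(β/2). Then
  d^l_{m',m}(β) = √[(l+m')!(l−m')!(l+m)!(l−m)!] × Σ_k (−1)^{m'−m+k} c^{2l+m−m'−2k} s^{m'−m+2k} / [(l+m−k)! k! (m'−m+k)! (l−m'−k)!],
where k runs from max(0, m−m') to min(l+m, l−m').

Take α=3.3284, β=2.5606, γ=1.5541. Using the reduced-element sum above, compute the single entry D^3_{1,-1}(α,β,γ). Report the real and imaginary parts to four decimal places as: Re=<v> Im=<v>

Split into d^3_{1,-1}(β=2.5606) × two z-phases.
With c≡cos(β/2)=0.286428 and s≡sin(β/2)=0.958102, N=[24·2·2·24]^{1/2}=48.000000
k: max(0,(-1)−(1))=0 … min(3+(-1),3−(1))=2
  k=0: (−1)^2·48.0000/(8)·0.2864^4·0.9581^2 = +0.037071
  k=1: (−1)^3·48.0000/(6)·0.2864^2·0.9581^4 = -0.553053
  k=2: (−1)^4·48.0000/(48)·0.2864^0·0.9581^6 = +0.773517
d^3_{1,-1}(2.5606) = +0.037071 -0.553053 +0.773517 = +0.257535
Phases: e^{-i·(1)·3.3284}=-0.982602+0.185723i, e^{-i·(-1)·1.5541}=+0.016696+0.999861i ⇒ D=-0.052048-0.252221i

Re=-0.0520 Im=-0.2522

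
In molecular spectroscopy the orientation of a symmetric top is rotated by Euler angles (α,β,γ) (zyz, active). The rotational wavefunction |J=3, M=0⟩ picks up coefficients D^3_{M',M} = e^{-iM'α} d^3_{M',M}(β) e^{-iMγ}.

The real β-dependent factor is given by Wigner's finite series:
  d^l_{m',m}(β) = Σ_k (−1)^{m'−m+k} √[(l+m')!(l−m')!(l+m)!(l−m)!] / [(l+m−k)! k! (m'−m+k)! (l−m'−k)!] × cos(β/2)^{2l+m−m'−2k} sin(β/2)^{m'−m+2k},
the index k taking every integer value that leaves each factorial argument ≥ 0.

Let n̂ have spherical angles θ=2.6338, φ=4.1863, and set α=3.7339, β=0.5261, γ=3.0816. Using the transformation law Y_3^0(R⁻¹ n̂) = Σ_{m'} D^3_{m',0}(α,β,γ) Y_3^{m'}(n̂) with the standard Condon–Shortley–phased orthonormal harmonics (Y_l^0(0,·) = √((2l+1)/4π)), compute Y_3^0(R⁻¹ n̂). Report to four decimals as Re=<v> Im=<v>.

Re=0.3127 Im=0.0000

Need the full column D^3_{m',0} for m'=−3..3 at α=3.7339, β=0.5261, γ=3.0816.
cos(β/2)=0.965601, sin(β/2)=0.260027
d^3_{-3,0}: single k=3 term ⇒ +0.070789;  D = +0.014488-0.069290i
d^3_{-2,0}: k∈[2..3] ⇒ +0.321950 -0.023347 = +0.298603;  D = +0.112470+0.276612i
d^3_{-1,0}: k∈[1..3] ⇒ +0.756133 -0.164498 +0.003976 = +0.595612;  D = -0.494152-0.332516i
d^3_{0,0}: k∈[0..3] ⇒ +0.810564 -0.529018 +0.038363 -0.000309 = +0.319600;  D = +0.319600+0.000000i
d^3_{1,0}: k∈[0..2] ⇒ -0.756133 +0.164498 -0.003976 = -0.595612;  D = +0.494152-0.332516i
d^3_{2,0}: k∈[0..1] ⇒ +0.321950 -0.023347 = +0.298603;  D = +0.112470-0.276612i
d^3_{3,0}: single k=0 term ⇒ -0.070789;  D = -0.014488-0.069290i
Y_3^{m'}(θ=2.6338,φ=4.1863) and Σ D·Y over m':
  (+0.0145-0.0693i)·(+0.0480+0.0004i)  (+0.1125+0.2766i)·(+0.1047+0.1834i)  (-0.4942-0.3325i)·(-0.2224+0.3829i)  (+0.3196+0.0000i)·(-0.2667+0.0000i)  (+0.4942-0.3325i)·(+0.2224+0.3829i)  (+0.1125-0.2766i)·(+0.1047-0.1834i)  (-0.0145-0.0693i)·(-0.0480+0.0004i)
Y_3^0(R⁻¹ n̂) = +0.312719-0.000000i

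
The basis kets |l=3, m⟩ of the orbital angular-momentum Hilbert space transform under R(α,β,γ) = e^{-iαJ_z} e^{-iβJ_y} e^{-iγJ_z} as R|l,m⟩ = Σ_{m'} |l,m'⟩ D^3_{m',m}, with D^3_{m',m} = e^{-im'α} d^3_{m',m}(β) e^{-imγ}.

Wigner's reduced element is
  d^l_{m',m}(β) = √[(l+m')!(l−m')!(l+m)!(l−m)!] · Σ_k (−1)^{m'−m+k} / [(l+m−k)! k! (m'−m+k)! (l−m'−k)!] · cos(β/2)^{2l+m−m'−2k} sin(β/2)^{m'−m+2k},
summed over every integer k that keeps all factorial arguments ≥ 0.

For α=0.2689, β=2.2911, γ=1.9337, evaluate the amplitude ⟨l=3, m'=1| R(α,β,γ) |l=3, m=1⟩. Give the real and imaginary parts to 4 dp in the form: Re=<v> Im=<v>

Re=-0.3046 Im=-0.4162

First d^3_{1,1}(β=2.2911), then the phase factors e^{-i(1)α} and e^{-i(1)γ}:
c=cos(2.2911/2)=0.412545, s=sin(2.2911/2)=0.910937; N=√[24·2·24·2]=48.000000
k∈{0,1,2} keeps every argument non-negative
  k=0: (−1)^0·48.0000/(48)·0.4125^6·0.9109^0 = +0.004930
  k=1: (−1)^1·48.0000/(6)·0.4125^4·0.9109^2 = -0.192288
  k=2: (−1)^2·48.0000/(8)·0.4125^2·0.9109^4 = +0.703150
d^3_{1,1}(2.2911) = +0.004930 -0.192288 +0.703150 = +0.515791
D = (+0.964064-0.265671i)·(+0.515791)·(-0.354990-0.934870i) = -0.304627-0.416225i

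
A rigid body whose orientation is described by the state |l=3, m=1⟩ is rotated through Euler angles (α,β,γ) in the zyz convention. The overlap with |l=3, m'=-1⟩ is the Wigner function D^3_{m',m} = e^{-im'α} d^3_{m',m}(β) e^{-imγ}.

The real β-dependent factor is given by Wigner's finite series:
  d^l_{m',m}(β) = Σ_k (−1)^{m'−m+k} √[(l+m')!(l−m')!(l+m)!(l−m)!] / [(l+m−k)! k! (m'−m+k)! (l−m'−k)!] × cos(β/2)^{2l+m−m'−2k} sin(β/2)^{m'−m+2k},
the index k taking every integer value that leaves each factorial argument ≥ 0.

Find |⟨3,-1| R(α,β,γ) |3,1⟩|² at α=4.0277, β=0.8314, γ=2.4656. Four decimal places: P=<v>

D^3_{-1,1}(4.0277,0.8314,2.4656) = e^{-i·-1·4.0277}·d^3_{-1,1}(0.8314)·e^{-i·1·2.4656}. Compute d first:
Half-angle: c=0.914834, s=0.403830. N=√(2·24·24·2)=48.000000
The bounds max(0,m−m')=2 and min(l+m,l−m')=4 give 3 terms
  k=2: (−1)^0·48.0000/(8)·0.9148^4·0.4038^2 = +0.685359
  k=3: (−1)^1·48.0000/(6)·0.9148^2·0.4038^4 = -0.178062
  k=4: (−1)^2·48.0000/(48)·0.9148^0·0.4038^6 = +0.004337
d^3_{-1,1}(0.8314) = +0.685359 -0.178062 +0.004337 = +0.511635
|D^3_{-1,1}|² = |d^3_{-1,1}(β)|² = (+0.511635)² = 0.261770 (the z-rotation phases have unit modulus)

P=0.2618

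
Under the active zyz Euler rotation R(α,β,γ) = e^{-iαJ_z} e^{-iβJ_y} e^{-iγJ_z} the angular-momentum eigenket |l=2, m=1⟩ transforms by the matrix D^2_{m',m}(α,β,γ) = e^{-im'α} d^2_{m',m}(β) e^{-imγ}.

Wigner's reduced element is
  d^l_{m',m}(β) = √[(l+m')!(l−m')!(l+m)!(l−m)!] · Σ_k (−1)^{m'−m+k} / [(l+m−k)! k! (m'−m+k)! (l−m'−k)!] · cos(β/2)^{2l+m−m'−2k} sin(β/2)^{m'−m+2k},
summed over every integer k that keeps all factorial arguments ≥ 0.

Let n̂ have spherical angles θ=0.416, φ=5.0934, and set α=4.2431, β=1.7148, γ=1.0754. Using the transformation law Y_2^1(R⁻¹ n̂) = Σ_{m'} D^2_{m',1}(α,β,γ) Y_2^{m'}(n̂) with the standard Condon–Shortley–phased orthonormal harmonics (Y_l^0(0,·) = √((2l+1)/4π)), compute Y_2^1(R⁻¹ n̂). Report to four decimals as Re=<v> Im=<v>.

Re=0.0186 Im=-0.0998

Need the full column D^2_{m',1} for m'=−2..2 at α=4.2431, β=1.7148, γ=1.0754.
cos(β/2)=0.654406, sin(β/2)=0.756144
d^2_{-2,1}: single k=3 term ⇒ +0.565835;  D = +0.242639+0.511171i
d^2_{-1,1}: k∈[2..3] ⇒ +0.734554 -0.326902 = +0.407653;  D = -0.407514-0.010642i
d^2_{0,1}: k∈[1..2] ⇒ +0.519064 -0.693004 = -0.173940;  D = -0.082687+0.153029i
d^2_{1,1}: k∈[0..1] ⇒ +0.183395 -0.734554 = -0.551159;  D = -0.313982-0.452981i
d^2_{2,1}: single k=0 term ⇒ -0.423814;  D = +0.419853-0.057806i
Y_2^{m'}(θ=0.416,φ=5.0934) and Σ D·Y over m':
  (+0.2426+0.5112i)·(-0.0456+0.0435i)  (-0.4075-0.0106i)·(+0.1062+0.2651i)  (-0.0827+0.1530i)·(+0.4763+0.0000i)  (-0.3140-0.4530i)·(-0.1062+0.2651i)  (+0.4199-0.0578i)·(-0.0456-0.0435i)
Y_2^1(R⁻¹ n̂) = +0.018576-0.099810i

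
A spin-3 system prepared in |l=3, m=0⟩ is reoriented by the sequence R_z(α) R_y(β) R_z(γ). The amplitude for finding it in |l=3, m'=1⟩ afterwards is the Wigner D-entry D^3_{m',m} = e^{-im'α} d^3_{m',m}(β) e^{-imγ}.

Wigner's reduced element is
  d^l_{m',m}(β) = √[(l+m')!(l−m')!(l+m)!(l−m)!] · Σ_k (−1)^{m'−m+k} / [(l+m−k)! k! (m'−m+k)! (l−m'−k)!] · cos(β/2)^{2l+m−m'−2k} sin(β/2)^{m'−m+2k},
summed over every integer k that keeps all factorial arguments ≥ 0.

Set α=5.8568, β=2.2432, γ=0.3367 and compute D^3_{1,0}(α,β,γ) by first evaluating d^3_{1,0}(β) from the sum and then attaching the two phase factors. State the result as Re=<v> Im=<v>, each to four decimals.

Re=-0.2899 Im=-0.1317

D^3_{1,0}(5.8568,2.2432,0.3367) = e^{-i·1·5.8568}·d^3_{1,0}(2.2432)·e^{-i·0·0.3367}. Compute d first:
With c≡cos(β/2)=0.434242 and s≡sin(β/2)=0.900796, N=[24·2·6·6]^{1/2}=41.569219
k: max(0,(0)−(1))=0 … min(3+(0),3−(1))=2
  k=0: (−1)^1·41.5692/(12)·0.4342^5·0.9008^1 = -0.048181
  k=1: (−1)^2·41.5692/(4)·0.4342^3·0.9008^3 = +0.621994
  k=2: (−1)^3·41.5692/(12)·0.4342^1·0.9008^5 = -0.892186
d^3_{1,0}(2.2432) = -0.048181 +0.621994 -0.892186 = -0.318372
Attach z-rotation phases: D = e^{-i(1)(5.8568)}·(-0.318372)·e^{-i(0)(0.3367)} = -0.289867-0.131673i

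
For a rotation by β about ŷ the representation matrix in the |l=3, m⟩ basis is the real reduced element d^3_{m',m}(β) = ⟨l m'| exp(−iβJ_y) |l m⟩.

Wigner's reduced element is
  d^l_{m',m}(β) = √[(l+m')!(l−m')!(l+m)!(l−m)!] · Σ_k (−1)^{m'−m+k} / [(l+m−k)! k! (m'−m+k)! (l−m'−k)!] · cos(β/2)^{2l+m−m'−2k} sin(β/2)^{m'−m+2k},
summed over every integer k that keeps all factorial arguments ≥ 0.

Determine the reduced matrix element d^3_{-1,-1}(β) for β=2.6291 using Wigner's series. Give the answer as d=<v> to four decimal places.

d^3_{-1,-1}(β=2.6291) via Wigner's sum:
c=cos(2.6291/2)=0.253451, s=sin(2.6291/2)=0.967348; N=√[2·24·2·24]=48.000000
k∈{0,1,2} keeps every argument non-negative
  k=0: (−1)^0·48.0000/(48)·0.2535^6·0.9673^0 = +0.000265
  k=1: (−1)^1·48.0000/(6)·0.2535^4·0.9673^2 = -0.030891
  k=2: (−1)^2·48.0000/(8)·0.2535^2·0.9673^4 = +0.337498
d^3_{-1,-1}(2.6291) = +0.000265 -0.030891 +0.337498 = +0.306872

d=0.3069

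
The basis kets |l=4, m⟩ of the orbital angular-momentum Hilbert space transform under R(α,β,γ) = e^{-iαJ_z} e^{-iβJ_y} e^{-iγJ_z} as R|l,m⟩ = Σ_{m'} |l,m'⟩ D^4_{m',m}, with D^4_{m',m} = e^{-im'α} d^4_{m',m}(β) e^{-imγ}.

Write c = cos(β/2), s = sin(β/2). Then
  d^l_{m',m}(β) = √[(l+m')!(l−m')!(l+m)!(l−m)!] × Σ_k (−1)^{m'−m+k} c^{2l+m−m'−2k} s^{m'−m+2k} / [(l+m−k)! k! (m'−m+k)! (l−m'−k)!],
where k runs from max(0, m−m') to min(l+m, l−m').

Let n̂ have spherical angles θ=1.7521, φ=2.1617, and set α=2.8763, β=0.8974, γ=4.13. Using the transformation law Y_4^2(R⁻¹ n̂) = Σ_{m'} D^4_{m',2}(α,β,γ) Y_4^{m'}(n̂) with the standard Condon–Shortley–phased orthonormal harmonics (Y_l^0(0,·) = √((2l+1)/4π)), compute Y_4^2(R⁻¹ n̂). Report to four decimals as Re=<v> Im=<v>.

Need the full column D^4_{m',2} for m'=−4..4 at α=2.8763, β=0.8974, γ=4.13.
cos(β/2)=0.901012, sin(β/2)=0.433795
d^4_{-4,2}: single k=6 term ⇒ +0.028625;  D = -0.028471-0.002960i
d^4_{-3,2}: k∈[5..6] ⇒ +0.126124 -0.009745 = +0.116379;  D = +0.108549+0.041965i
d^4_{-2,2}: k∈[4..6] ⇒ +0.350066 -0.064915 +0.001254 = +0.286404;  D = -0.230713-0.169702i
d^4_{-1,2}: k∈[3..5] ⇒ +0.685519 -0.238352 +0.011050 = +0.458218;  D = +0.285017+0.358787i
d^4_{0,2}: k∈[2..4] ⇒ +0.955152 -0.590403 +0.051320 = +0.416069;  D = -0.164328-0.382243i
d^4_{1,2}: k∈[1..3] ⇒ +0.887225 -1.028279 +0.158901 = +0.017847;  D = +0.002503+0.017670i
d^4_{2,2}: k∈[0..2] ⇒ +0.434354 -1.208182 +0.350066 = -0.423762;  D = -0.052650+0.420479i
d^4_{3,2}: k∈[0..1] ⇒ -0.782459 +0.544114 = -0.238345;  D = +0.090585-0.220460i
d^4_{4,2}: single k=0 term ⇒ +0.532758;  D = +0.324599-0.422453i
Y_4^{m'}(θ=1.7521,φ=2.1617) and Σ D·Y over m':
  (-0.0285-0.0030i)·(-0.2951-0.2907i)  (+0.1085+0.0420i)·(-0.2104+0.0431i)  (-0.2307-0.1697i)·(+0.0948-0.2313i)  (+0.2850+0.3588i)·(-0.1296-0.1932i)  (-0.1643-0.3822i)·(+0.2181+0.0000i)  (+0.0025+0.0177i)·(+0.1296-0.1932i)  (-0.0527+0.4205i)·(+0.0948+0.2313i)  (+0.0906-0.2205i)·(+0.2104+0.0431i)  (+0.3246-0.4225i)·(-0.2951+0.2907i)
Y_4^2(R⁻¹ n̂) = -0.124625+0.063381i

Re=-0.1246 Im=0.0634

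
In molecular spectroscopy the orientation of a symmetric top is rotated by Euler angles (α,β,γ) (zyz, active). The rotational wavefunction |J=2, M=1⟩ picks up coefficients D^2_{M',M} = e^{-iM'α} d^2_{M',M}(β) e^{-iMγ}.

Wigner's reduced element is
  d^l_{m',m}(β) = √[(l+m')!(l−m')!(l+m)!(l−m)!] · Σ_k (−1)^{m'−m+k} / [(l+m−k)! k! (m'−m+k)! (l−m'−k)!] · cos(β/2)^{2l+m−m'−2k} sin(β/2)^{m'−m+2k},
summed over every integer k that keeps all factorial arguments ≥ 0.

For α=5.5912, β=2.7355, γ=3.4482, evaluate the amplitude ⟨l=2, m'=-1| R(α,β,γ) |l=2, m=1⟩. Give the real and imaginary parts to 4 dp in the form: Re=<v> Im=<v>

Split into d^2_{-1,1}(β=2.7355) × two z-phases.
With c≡cos(β/2)=0.201654 and s≡sin(β/2)=0.979457, N=[1·6·6·1]^{1/2}=6.000000
Admissible k: 2..3 (factorial args all ≥0)
  k=2: (−1)^0·6.0000/(2)·0.2017^2·0.9795^2 = +0.117032
  k=3: (−1)^1·6.0000/(6)·0.2017^0·0.9795^4 = -0.920325
d^2_{-1,1}(2.7355) = +0.117032 -0.920325 = -0.803293
Attach z-rotation phases: D = e^{-i(-1)(5.5912)}·(-0.803293)·e^{-i(1)(3.4482)} = +0.434972-0.675336i

Re=0.4350 Im=-0.6753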